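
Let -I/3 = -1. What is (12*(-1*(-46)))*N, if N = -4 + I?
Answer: -552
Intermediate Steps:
I = 3 (I = -3*(-1) = 3)
N = -1 (N = -4 + 3 = -1)
(12*(-1*(-46)))*N = (12*(-1*(-46)))*(-1) = (12*46)*(-1) = 552*(-1) = -552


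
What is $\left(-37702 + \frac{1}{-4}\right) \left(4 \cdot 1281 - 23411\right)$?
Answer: $\frac{2757844183}{4} \approx 6.8946 \cdot 10^{8}$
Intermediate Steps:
$\left(-37702 + \frac{1}{-4}\right) \left(4 \cdot 1281 - 23411\right) = \left(-37702 - \frac{1}{4}\right) \left(5124 - 23411\right) = \left(- \frac{150809}{4}\right) \left(-18287\right) = \frac{2757844183}{4}$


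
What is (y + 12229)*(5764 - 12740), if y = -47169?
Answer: 243741440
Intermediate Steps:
(y + 12229)*(5764 - 12740) = (-47169 + 12229)*(5764 - 12740) = -34940*(-6976) = 243741440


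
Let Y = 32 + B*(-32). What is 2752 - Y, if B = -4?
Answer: 2592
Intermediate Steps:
Y = 160 (Y = 32 - 4*(-32) = 32 + 128 = 160)
2752 - Y = 2752 - 1*160 = 2752 - 160 = 2592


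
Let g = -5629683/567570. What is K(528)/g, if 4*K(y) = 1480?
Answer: -70000300/1876561 ≈ -37.302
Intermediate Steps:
g = -1876561/189190 (g = -5629683*1/567570 = -1876561/189190 ≈ -9.9189)
K(y) = 370 (K(y) = (¼)*1480 = 370)
K(528)/g = 370/(-1876561/189190) = 370*(-189190/1876561) = -70000300/1876561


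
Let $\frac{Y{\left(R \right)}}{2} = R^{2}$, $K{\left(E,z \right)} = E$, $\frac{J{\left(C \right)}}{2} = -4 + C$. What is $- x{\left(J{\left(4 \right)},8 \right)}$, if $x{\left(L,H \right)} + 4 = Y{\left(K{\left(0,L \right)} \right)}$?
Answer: $4$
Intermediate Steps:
$J{\left(C \right)} = -8 + 2 C$ ($J{\left(C \right)} = 2 \left(-4 + C\right) = -8 + 2 C$)
$Y{\left(R \right)} = 2 R^{2}$
$x{\left(L,H \right)} = -4$ ($x{\left(L,H \right)} = -4 + 2 \cdot 0^{2} = -4 + 2 \cdot 0 = -4 + 0 = -4$)
$- x{\left(J{\left(4 \right)},8 \right)} = \left(-1\right) \left(-4\right) = 4$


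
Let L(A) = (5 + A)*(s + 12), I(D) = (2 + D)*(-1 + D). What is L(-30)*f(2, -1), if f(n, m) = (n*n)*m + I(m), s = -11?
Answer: 150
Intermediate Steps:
I(D) = (-1 + D)*(2 + D)
L(A) = 5 + A (L(A) = (5 + A)*(-11 + 12) = (5 + A)*1 = 5 + A)
f(n, m) = -2 + m + m**2 + m*n**2 (f(n, m) = (n*n)*m + (-2 + m + m**2) = n**2*m + (-2 + m + m**2) = m*n**2 + (-2 + m + m**2) = -2 + m + m**2 + m*n**2)
L(-30)*f(2, -1) = (5 - 30)*(-2 - 1 + (-1)**2 - 1*2**2) = -25*(-2 - 1 + 1 - 1*4) = -25*(-2 - 1 + 1 - 4) = -25*(-6) = 150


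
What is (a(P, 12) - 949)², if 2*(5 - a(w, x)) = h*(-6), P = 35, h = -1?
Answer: 896809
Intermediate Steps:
a(w, x) = 2 (a(w, x) = 5 - (-1)*(-6)/2 = 5 - ½*6 = 5 - 3 = 2)
(a(P, 12) - 949)² = (2 - 949)² = (-947)² = 896809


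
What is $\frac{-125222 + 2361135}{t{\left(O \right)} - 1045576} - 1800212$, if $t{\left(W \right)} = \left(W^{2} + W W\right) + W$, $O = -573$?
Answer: $- \frac{701168608005}{389491} \approx -1.8002 \cdot 10^{6}$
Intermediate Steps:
$t{\left(W \right)} = W + 2 W^{2}$ ($t{\left(W \right)} = \left(W^{2} + W^{2}\right) + W = 2 W^{2} + W = W + 2 W^{2}$)
$\frac{-125222 + 2361135}{t{\left(O \right)} - 1045576} - 1800212 = \frac{-125222 + 2361135}{- 573 \left(1 + 2 \left(-573\right)\right) - 1045576} - 1800212 = \frac{2235913}{- 573 \left(1 - 1146\right) - 1045576} - 1800212 = \frac{2235913}{\left(-573\right) \left(-1145\right) - 1045576} - 1800212 = \frac{2235913}{656085 - 1045576} - 1800212 = \frac{2235913}{-389491} - 1800212 = 2235913 \left(- \frac{1}{389491}\right) - 1800212 = - \frac{2235913}{389491} - 1800212 = - \frac{701168608005}{389491}$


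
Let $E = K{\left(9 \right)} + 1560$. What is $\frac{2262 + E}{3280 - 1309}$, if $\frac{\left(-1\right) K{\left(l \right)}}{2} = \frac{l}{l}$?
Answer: $\frac{3820}{1971} \approx 1.9381$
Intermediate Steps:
$K{\left(l \right)} = -2$ ($K{\left(l \right)} = - 2 \frac{l}{l} = \left(-2\right) 1 = -2$)
$E = 1558$ ($E = -2 + 1560 = 1558$)
$\frac{2262 + E}{3280 - 1309} = \frac{2262 + 1558}{3280 - 1309} = \frac{3820}{1971}$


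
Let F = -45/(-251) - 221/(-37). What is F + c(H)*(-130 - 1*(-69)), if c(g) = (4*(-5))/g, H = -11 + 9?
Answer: -5607934/9287 ≈ -603.85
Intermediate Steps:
H = -2
F = 57136/9287 (F = -45*(-1/251) - 221*(-1/37) = 45/251 + 221/37 = 57136/9287 ≈ 6.1523)
c(g) = -20/g
F + c(H)*(-130 - 1*(-69)) = 57136/9287 + (-20/(-2))*(-130 - 1*(-69)) = 57136/9287 + (-20*(-½))*(-130 + 69) = 57136/9287 + 10*(-61) = 57136/9287 - 610 = -5607934/9287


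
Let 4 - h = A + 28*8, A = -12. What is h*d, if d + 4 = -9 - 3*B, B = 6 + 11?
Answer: 13312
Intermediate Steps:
B = 17
d = -64 (d = -4 + (-9 - 3*17) = -4 + (-9 - 51) = -4 - 60 = -64)
h = -208 (h = 4 - (-12 + 28*8) = 4 - (-12 + 224) = 4 - 1*212 = 4 - 212 = -208)
h*d = -208*(-64) = 13312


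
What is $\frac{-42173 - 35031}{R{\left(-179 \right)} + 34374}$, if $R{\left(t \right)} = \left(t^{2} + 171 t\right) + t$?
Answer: $- \frac{77204}{35627} \approx -2.167$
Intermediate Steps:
$R{\left(t \right)} = t^{2} + 172 t$
$\frac{-42173 - 35031}{R{\left(-179 \right)} + 34374} = \frac{-42173 - 35031}{- 179 \left(172 - 179\right) + 34374} = - \frac{77204}{\left(-179\right) \left(-7\right) + 34374} = - \frac{77204}{1253 + 34374} = - \frac{77204}{35627}$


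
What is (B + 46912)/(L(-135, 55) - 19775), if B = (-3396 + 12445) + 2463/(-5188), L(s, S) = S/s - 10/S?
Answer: -17245198377/6094187960 ≈ -2.8298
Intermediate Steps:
L(s, S) = -10/S + S/s
B = 46943749/5188 (B = 9049 + 2463*(-1/5188) = 9049 - 2463/5188 = 46943749/5188 ≈ 9048.5)
(B + 46912)/(L(-135, 55) - 19775) = (46943749/5188 + 46912)/((-10/55 + 55/(-135)) - 19775) = 290323205/(5188*((-10*1/55 + 55*(-1/135)) - 19775)) = 290323205/(5188*((-2/11 - 11/27) - 19775)) = 290323205/(5188*(-175/297 - 19775)) = 290323205/(5188*(-5873350/297)) = (290323205/5188)*(-297/5873350) = -17245198377/6094187960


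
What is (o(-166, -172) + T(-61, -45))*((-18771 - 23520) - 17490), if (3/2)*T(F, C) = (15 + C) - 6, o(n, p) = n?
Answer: 11358390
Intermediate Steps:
T(F, C) = 6 + 2*C/3 (T(F, C) = 2*((15 + C) - 6)/3 = 2*(9 + C)/3 = 6 + 2*C/3)
(o(-166, -172) + T(-61, -45))*((-18771 - 23520) - 17490) = (-166 + (6 + (2/3)*(-45)))*((-18771 - 23520) - 17490) = (-166 + (6 - 30))*(-42291 - 17490) = (-166 - 24)*(-59781) = -190*(-59781) = 11358390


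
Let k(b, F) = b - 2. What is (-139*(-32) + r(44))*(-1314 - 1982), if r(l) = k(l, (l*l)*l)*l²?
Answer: -282664960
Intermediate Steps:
k(b, F) = -2 + b
r(l) = l²*(-2 + l) (r(l) = (-2 + l)*l² = l²*(-2 + l))
(-139*(-32) + r(44))*(-1314 - 1982) = (-139*(-32) + 44²*(-2 + 44))*(-1314 - 1982) = (4448 + 1936*42)*(-3296) = (4448 + 81312)*(-3296) = 85760*(-3296) = -282664960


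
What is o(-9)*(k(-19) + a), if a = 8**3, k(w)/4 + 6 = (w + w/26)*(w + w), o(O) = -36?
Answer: -1631952/13 ≈ -1.2553e+5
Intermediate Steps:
k(w) = -24 + 108*w**2/13 (k(w) = -24 + 4*((w + w/26)*(w + w)) = -24 + 4*((w + w*(1/26))*(2*w)) = -24 + 4*((w + w/26)*(2*w)) = -24 + 4*((27*w/26)*(2*w)) = -24 + 4*(27*w**2/13) = -24 + 108*w**2/13)
a = 512
o(-9)*(k(-19) + a) = -36*((-24 + (108/13)*(-19)**2) + 512) = -36*((-24 + (108/13)*361) + 512) = -36*((-24 + 38988/13) + 512) = -36*(38676/13 + 512) = -36*45332/13 = -1631952/13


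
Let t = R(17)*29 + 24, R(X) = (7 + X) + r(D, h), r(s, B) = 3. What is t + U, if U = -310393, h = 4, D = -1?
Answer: -309586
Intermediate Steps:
R(X) = 10 + X (R(X) = (7 + X) + 3 = 10 + X)
t = 807 (t = (10 + 17)*29 + 24 = 27*29 + 24 = 783 + 24 = 807)
t + U = 807 - 310393 = -309586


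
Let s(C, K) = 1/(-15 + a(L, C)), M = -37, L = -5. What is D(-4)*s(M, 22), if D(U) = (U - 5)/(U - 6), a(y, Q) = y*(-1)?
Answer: -9/100 ≈ -0.090000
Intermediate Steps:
a(y, Q) = -y
D(U) = (-5 + U)/(-6 + U)
s(C, K) = -⅒ (s(C, K) = 1/(-15 - 1*(-5)) = 1/(-15 + 5) = 1/(-10) = -⅒)
D(-4)*s(M, 22) = ((-5 - 4)/(-6 - 4))*(-⅒) = (-9/(-10))*(-⅒) = -⅒*(-9)*(-⅒) = (9/10)*(-⅒) = -9/100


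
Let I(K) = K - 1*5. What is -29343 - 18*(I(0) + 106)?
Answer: -31161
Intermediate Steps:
I(K) = -5 + K (I(K) = K - 5 = -5 + K)
-29343 - 18*(I(0) + 106) = -29343 - 18*((-5 + 0) + 106) = -29343 - 18*(-5 + 106) = -29343 - 18*101 = -29343 - 1818 = -31161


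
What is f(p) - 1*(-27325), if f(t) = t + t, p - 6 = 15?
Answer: 27367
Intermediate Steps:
p = 21 (p = 6 + 15 = 21)
f(t) = 2*t
f(p) - 1*(-27325) = 2*21 - 1*(-27325) = 42 + 27325 = 27367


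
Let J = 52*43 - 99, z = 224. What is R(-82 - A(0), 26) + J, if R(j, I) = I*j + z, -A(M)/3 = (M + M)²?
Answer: 229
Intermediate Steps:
A(M) = -12*M² (A(M) = -3*(M + M)² = -3*4*M² = -12*M²)
J = 2137 (J = 2236 - 99 = 2137)
R(j, I) = 224 + I*j (R(j, I) = I*j + 224 = 224 + I*j)
R(-82 - A(0), 26) + J = (224 + 26*(-82 - (-12)*0²)) + 2137 = (224 + 26*(-82 - (-12)*0)) + 2137 = (224 + 26*(-82 - 1*0)) + 2137 = (224 + 26*(-82 + 0)) + 2137 = (224 + 26*(-82)) + 2137 = (224 - 2132) + 2137 = -1908 + 2137 = 229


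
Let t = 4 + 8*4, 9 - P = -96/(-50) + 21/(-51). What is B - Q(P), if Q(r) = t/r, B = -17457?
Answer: -13899597/796 ≈ -17462.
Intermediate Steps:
P = 3184/425 (P = 9 - (-96/(-50) + 21/(-51)) = 9 - (-96*(-1/50) + 21*(-1/51)) = 9 - (48/25 - 7/17) = 9 - 1*641/425 = 9 - 641/425 = 3184/425 ≈ 7.4918)
t = 36 (t = 4 + 32 = 36)
Q(r) = 36/r
B - Q(P) = -17457 - 36/3184/425 = -17457 - 36*425/3184 = -17457 - 1*3825/796 = -17457 - 3825/796 = -13899597/796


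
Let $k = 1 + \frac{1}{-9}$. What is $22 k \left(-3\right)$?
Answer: $- \frac{176}{3} \approx -58.667$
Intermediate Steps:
$k = \frac{8}{9}$ ($k = 1 - \frac{1}{9} = \frac{8}{9} \approx 0.88889$)
$22 k \left(-3\right) = 22 \cdot \frac{8}{9} \left(-3\right) = \frac{176}{9} \left(-3\right) = - \frac{176}{3}$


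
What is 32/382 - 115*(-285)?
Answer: 6260041/191 ≈ 32775.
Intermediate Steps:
32/382 - 115*(-285) = 32*(1/382) + 32775 = 16/191 + 32775 = 6260041/191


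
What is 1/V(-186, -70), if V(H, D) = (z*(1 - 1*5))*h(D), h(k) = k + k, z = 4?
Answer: 1/2240 ≈ 0.00044643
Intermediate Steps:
h(k) = 2*k
V(H, D) = -32*D (V(H, D) = (4*(1 - 1*5))*(2*D) = (4*(1 - 5))*(2*D) = (4*(-4))*(2*D) = -32*D)
1/V(-186, -70) = 1/(-32*(-70)) = 1/2240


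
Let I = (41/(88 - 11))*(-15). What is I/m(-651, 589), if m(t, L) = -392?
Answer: 615/30184 ≈ 0.020375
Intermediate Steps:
I = -615/77 (I = (41/77)*(-15) = -615/77 ≈ -7.9870)
I/m(-651, 589) = -615/77/(-392) = -615/77*(-1/392) = 615/30184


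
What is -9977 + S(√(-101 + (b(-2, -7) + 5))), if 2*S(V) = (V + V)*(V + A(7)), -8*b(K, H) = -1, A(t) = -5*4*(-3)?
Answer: -80583/8 + 15*I*√1534 ≈ -10073.0 + 587.5*I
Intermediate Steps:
A(t) = 60 (A(t) = -20*(-3) = 60)
b(K, H) = ⅛ (b(K, H) = -⅛*(-1) = ⅛)
S(V) = V*(60 + V) (S(V) = ((V + V)*(V + 60))/2 = ((2*V)*(60 + V))/2 = (2*V*(60 + V))/2 = V*(60 + V))
-9977 + S(√(-101 + (b(-2, -7) + 5))) = -9977 + √(-101 + (⅛ + 5))*(60 + √(-101 + (⅛ + 5))) = -9977 + √(-101 + 41/8)*(60 + √(-101 + 41/8)) = -9977 + √(-767/8)*(60 + √(-767/8)) = -9977 + (I*√1534/4)*(60 + I*√1534/4) = -9977 + I*√1534*(60 + I*√1534/4)/4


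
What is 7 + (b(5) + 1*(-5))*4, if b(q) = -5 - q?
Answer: -53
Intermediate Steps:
7 + (b(5) + 1*(-5))*4 = 7 + ((-5 - 1*5) + 1*(-5))*4 = 7 + ((-5 - 5) - 5)*4 = 7 + (-10 - 5)*4 = 7 - 15*4 = 7 - 60 = -53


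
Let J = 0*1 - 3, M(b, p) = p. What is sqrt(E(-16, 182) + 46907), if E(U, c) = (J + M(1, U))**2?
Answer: 6*sqrt(1313) ≈ 217.41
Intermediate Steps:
J = -3 (J = 0 - 3 = -3)
E(U, c) = (-3 + U)**2
sqrt(E(-16, 182) + 46907) = sqrt((-3 - 16)**2 + 46907) = sqrt((-19)**2 + 46907) = sqrt(361 + 46907) = sqrt(47268) = 6*sqrt(1313)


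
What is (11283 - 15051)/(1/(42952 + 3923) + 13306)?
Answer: -176625000/623718751 ≈ -0.28318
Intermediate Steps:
(11283 - 15051)/(1/(42952 + 3923) + 13306) = -3768/(1/46875 + 13306) = -3768/623718751/46875 = -3768*46875/623718751 = -176625000/623718751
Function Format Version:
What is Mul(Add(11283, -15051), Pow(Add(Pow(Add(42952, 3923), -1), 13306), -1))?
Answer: Rational(-176625000, 623718751) ≈ -0.28318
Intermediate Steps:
Mul(Add(11283, -15051), Pow(Add(Pow(Add(42952, 3923), -1), 13306), -1)) = Mul(-3768, Pow(Add(Pow(46875, -1), 13306), -1)) = Mul(-3768, Pow(Add(Rational(1, 46875), 13306), -1)) = Mul(-3768, Pow(Rational(623718751, 46875), -1)) = Mul(-3768, Rational(46875, 623718751)) = Rational(-176625000, 623718751)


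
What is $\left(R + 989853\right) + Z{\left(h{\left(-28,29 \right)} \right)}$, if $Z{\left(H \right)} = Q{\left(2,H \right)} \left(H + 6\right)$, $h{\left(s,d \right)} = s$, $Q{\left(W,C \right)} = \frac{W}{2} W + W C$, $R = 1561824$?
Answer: $2552865$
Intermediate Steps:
$Q{\left(W,C \right)} = \frac{W^{2}}{2} + C W$ ($Q{\left(W,C \right)} = W \frac{1}{2} W + C W = \frac{W}{2} W + C W = \frac{W^{2}}{2} + C W$)
$Z{\left(H \right)} = \left(2 + 2 H\right) \left(6 + H\right)$ ($Z{\left(H \right)} = \frac{1}{2} \cdot 2 \left(2 + 2 H\right) \left(H + 6\right) = \left(2 + 2 H\right) \left(6 + H\right)$)
$\left(R + 989853\right) + Z{\left(h{\left(-28,29 \right)} \right)} = \left(1561824 + 989853\right) + 2 \left(1 - 28\right) \left(6 - 28\right) = 2551677 + 2 \left(-27\right) \left(-22\right) = 2551677 + 1188 = 2552865$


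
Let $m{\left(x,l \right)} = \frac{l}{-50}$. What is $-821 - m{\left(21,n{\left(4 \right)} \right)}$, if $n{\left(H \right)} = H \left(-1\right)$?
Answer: $- \frac{20527}{25} \approx -821.08$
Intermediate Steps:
$n{\left(H \right)} = - H$
$m{\left(x,l \right)} = - \frac{l}{50}$ ($m{\left(x,l \right)} = l \left(- \frac{1}{50}\right) = - \frac{l}{50}$)
$-821 - m{\left(21,n{\left(4 \right)} \right)} = -821 - - \frac{\left(-1\right) 4}{50} = -821 - \left(- \frac{1}{50}\right) \left(-4\right) = -821 - \frac{2}{25} = - \frac{20527}{25}$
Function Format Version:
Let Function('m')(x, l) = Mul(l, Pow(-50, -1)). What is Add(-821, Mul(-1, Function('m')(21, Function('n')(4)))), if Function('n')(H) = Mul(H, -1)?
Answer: Rational(-20527, 25) ≈ -821.08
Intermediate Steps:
Function('n')(H) = Mul(-1, H)
Function('m')(x, l) = Mul(Rational(-1, 50), l) (Function('m')(x, l) = Mul(l, Rational(-1, 50)) = Mul(Rational(-1, 50), l))
Add(-821, Mul(-1, Function('m')(21, Function('n')(4)))) = Add(-821, Mul(-1, Mul(Rational(-1, 50), Mul(-1, 4)))) = Add(-821, Mul(-1, Mul(Rational(-1, 50), -4))) = Add(-821, Mul(-1, Rational(2, 25))) = Add(-821, Rational(-2, 25)) = Rational(-20527, 25)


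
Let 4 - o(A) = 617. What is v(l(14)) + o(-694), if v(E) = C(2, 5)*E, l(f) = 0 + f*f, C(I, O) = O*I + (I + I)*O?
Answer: 5267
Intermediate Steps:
o(A) = -613 (o(A) = 4 - 1*617 = 4 - 617 = -613)
C(I, O) = 3*I*O (C(I, O) = I*O + (2*I)*O = I*O + 2*I*O = 3*I*O)
l(f) = f**2 (l(f) = 0 + f**2 = f**2)
v(E) = 30*E (v(E) = (3*2*5)*E = 30*E)
v(l(14)) + o(-694) = 30*14**2 - 613 = 30*196 - 613 = 5880 - 613 = 5267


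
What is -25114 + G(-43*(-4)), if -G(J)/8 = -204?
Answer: -23482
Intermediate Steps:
G(J) = 1632 (G(J) = -8*(-204) = 1632)
-25114 + G(-43*(-4)) = -25114 + 1632 = -23482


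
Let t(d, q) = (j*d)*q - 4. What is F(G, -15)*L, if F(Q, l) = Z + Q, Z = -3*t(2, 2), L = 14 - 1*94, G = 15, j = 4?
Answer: 1680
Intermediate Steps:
L = -80 (L = 14 - 94 = -80)
t(d, q) = -4 + 4*d*q (t(d, q) = (4*d)*q - 4 = 4*d*q - 4 = -4 + 4*d*q)
Z = -36 (Z = -3*(-4 + 4*2*2) = -3*(-4 + 16) = -3*12 = -36)
F(Q, l) = -36 + Q
F(G, -15)*L = (-36 + 15)*(-80) = -21*(-80) = 1680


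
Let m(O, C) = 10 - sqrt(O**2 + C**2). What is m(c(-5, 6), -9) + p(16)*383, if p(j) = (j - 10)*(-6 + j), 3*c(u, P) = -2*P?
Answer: 22990 - sqrt(97) ≈ 22980.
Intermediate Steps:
c(u, P) = -2*P/3 (c(u, P) = (-2*P)/3 = -2*P/3)
p(j) = (-10 + j)*(-6 + j)
m(O, C) = 10 - sqrt(C**2 + O**2)
m(c(-5, 6), -9) + p(16)*383 = (10 - sqrt((-9)**2 + (-2/3*6)**2)) + (60 + 16**2 - 16*16)*383 = (10 - sqrt(81 + (-4)**2)) + (60 + 256 - 256)*383 = (10 - sqrt(81 + 16)) + 60*383 = (10 - sqrt(97)) + 22980 = 22990 - sqrt(97)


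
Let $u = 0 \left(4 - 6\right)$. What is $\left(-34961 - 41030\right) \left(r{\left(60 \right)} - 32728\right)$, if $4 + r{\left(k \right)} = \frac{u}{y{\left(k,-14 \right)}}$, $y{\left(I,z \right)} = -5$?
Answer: $2487337412$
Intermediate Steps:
$u = 0$ ($u = 0 \left(-2\right) = 0$)
$r{\left(k \right)} = -4$ ($r{\left(k \right)} = -4 + \frac{0}{-5} = -4 + 0 \left(- \frac{1}{5}\right) = -4 + 0 = -4$)
$\left(-34961 - 41030\right) \left(r{\left(60 \right)} - 32728\right) = \left(-34961 - 41030\right) \left(-4 - 32728\right) = \left(-75991\right) \left(-32732\right) = 2487337412$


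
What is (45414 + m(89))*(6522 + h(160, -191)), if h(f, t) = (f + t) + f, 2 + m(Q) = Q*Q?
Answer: 354717783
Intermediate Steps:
m(Q) = -2 + Q² (m(Q) = -2 + Q*Q = -2 + Q²)
h(f, t) = t + 2*f
(45414 + m(89))*(6522 + h(160, -191)) = (45414 + (-2 + 89²))*(6522 + (-191 + 2*160)) = (45414 + (-2 + 7921))*(6522 + (-191 + 320)) = (45414 + 7919)*(6522 + 129) = 53333*6651 = 354717783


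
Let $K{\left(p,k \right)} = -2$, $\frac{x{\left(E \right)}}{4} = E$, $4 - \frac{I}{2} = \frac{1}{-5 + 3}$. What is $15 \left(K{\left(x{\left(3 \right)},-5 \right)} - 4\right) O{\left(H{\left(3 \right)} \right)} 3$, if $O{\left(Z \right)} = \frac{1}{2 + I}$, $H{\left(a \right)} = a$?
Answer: $- \frac{270}{11} \approx -24.545$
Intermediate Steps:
$I = 9$ ($I = 8 - \frac{2}{-5 + 3} = 8 - \frac{2}{-2} = 8 - -1 = 8 + 1 = 9$)
$x{\left(E \right)} = 4 E$
$O{\left(Z \right)} = \frac{1}{11}$ ($O{\left(Z \right)} = \frac{1}{2 + 9} = \frac{1}{11}$)
$15 \left(K{\left(x{\left(3 \right)},-5 \right)} - 4\right) O{\left(H{\left(3 \right)} \right)} 3 = 15 \left(-2 - 4\right) \frac{1}{11} \cdot 3 = 15 \left(-2 - 4\right) \frac{3}{11} = 15 \left(-6\right) \frac{3}{11} = \left(-90\right) \frac{3}{11} = - \frac{270}{11}$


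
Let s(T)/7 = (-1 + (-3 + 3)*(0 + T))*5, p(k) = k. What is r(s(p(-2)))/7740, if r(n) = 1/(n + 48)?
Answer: 1/100620 ≈ 9.9384e-6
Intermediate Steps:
s(T) = -35 (s(T) = 7*((-1 + (-3 + 3)*(0 + T))*5) = 7*((-1 + 0*T)*5) = 7*((-1 + 0)*5) = 7*(-1*5) = 7*(-5) = -35)
r(n) = 1/(48 + n)
r(s(p(-2)))/7740 = 1/((48 - 35)*7740) = (1/7740)/13 = (1/13)*(1/7740) = 1/100620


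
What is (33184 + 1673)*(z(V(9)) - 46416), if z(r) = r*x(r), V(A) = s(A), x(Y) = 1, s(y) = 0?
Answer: -1617922512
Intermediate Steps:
V(A) = 0
z(r) = r (z(r) = r*1 = r)
(33184 + 1673)*(z(V(9)) - 46416) = (33184 + 1673)*(0 - 46416) = 34857*(-46416) = -1617922512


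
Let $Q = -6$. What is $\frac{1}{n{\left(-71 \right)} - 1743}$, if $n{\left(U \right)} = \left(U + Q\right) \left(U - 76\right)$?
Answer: $\frac{1}{9576} \approx 0.00010443$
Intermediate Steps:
$n{\left(U \right)} = \left(-76 + U\right) \left(-6 + U\right)$ ($n{\left(U \right)} = \left(U - 6\right) \left(U - 76\right) = \left(-6 + U\right) \left(-76 + U\right) = \left(-76 + U\right) \left(-6 + U\right)$)
$\frac{1}{n{\left(-71 \right)} - 1743} = \frac{1}{\left(456 + \left(-71\right)^{2} - -5822\right) - 1743} = \frac{1}{\left(456 + 5041 + 5822\right) - 1743} = \frac{1}{11319 - 1743} = \frac{1}{9576}$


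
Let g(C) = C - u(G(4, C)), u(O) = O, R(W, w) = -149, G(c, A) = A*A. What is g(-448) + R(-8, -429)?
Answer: -201301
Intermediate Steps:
G(c, A) = A²
g(C) = C - C²
g(-448) + R(-8, -429) = -448*(1 - 1*(-448)) - 149 = -448*(1 + 448) - 149 = -448*449 - 149 = -201152 - 149 = -201301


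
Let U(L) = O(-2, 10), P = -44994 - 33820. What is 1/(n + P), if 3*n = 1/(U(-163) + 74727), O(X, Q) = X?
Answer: -224175/17668128449 ≈ -1.2688e-5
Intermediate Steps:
P = -78814
U(L) = -2
n = 1/224175 (n = 1/(3*(-2 + 74727)) = (⅓)/74725 = (⅓)*(1/74725) = 1/224175 ≈ 4.4608e-6)
1/(n + P) = 1/(1/224175 - 78814) = 1/(-17668128449/224175) = -224175/17668128449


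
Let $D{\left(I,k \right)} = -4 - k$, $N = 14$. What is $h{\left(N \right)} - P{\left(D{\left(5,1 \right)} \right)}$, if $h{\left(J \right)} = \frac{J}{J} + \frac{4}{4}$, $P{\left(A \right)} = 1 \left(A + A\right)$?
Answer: $12$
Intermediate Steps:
$P{\left(A \right)} = 2 A$ ($P{\left(A \right)} = 1 \cdot 2 A = 2 A$)
$h{\left(J \right)} = 2$ ($h{\left(J \right)} = 1 + 4 \cdot \frac{1}{4} = 1 + 1 = 2$)
$h{\left(N \right)} - P{\left(D{\left(5,1 \right)} \right)} = 2 - 2 \left(-4 - 1\right) = 2 - 2 \left(-5\right) = 2 - -10 = 2 + 10 = 12$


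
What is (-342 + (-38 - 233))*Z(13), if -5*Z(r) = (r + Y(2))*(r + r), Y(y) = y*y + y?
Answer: 302822/5 ≈ 60564.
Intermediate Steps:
Y(y) = y + y² (Y(y) = y² + y = y + y²)
Z(r) = -2*r*(6 + r)/5 (Z(r) = -(r + 2*(1 + 2))*(r + r)/5 = -(r + 2*3)*2*r/5 = -(r + 6)*2*r/5 = -(6 + r)*2*r/5 = -2*r*(6 + r)/5)
(-342 + (-38 - 233))*Z(13) = (-342 + (-38 - 233))*(-⅖*13*(6 + 13)) = (-342 - 271)*(-⅖*13*19) = -613*(-494/5) = 302822/5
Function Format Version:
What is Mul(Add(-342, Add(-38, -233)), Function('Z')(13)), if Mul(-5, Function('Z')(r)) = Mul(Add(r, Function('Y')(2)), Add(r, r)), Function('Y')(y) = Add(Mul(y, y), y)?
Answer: Rational(302822, 5) ≈ 60564.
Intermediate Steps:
Function('Y')(y) = Add(y, Pow(y, 2)) (Function('Y')(y) = Add(Pow(y, 2), y) = Add(y, Pow(y, 2)))
Function('Z')(r) = Mul(Rational(-2, 5), r, Add(6, r)) (Function('Z')(r) = Mul(Rational(-1, 5), Mul(Add(r, Mul(2, Add(1, 2))), Add(r, r))) = Mul(Rational(-1, 5), Mul(Add(r, Mul(2, 3)), Mul(2, r))) = Mul(Rational(-1, 5), Mul(Add(r, 6), Mul(2, r))) = Mul(Rational(-1, 5), Mul(Add(6, r), Mul(2, r))) = Mul(Rational(-1, 5), Mul(2, r, Add(6, r))) = Mul(Rational(-2, 5), r, Add(6, r)))
Mul(Add(-342, Add(-38, -233)), Function('Z')(13)) = Mul(Add(-342, Add(-38, -233)), Mul(Rational(-2, 5), 13, Add(6, 13))) = Mul(Add(-342, -271), Mul(Rational(-2, 5), 13, 19)) = Mul(-613, Rational(-494, 5)) = Rational(302822, 5)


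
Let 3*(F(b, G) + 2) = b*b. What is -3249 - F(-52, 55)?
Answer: -12445/3 ≈ -4148.3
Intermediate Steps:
F(b, G) = -2 + b²/3 (F(b, G) = -2 + (b*b)/3 = -2 + b²/3)
-3249 - F(-52, 55) = -3249 - (-2 + (⅓)*(-52)²) = -3249 - (-2 + (⅓)*2704) = -3249 - (-2 + 2704/3) = -3249 - 1*2698/3 = -3249 - 2698/3 = -12445/3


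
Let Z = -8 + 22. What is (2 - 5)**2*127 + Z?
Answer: 1157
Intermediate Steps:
Z = 14
(2 - 5)**2*127 + Z = (2 - 5)**2*127 + 14 = (-3)**2*127 + 14 = 9*127 + 14 = 1143 + 14 = 1157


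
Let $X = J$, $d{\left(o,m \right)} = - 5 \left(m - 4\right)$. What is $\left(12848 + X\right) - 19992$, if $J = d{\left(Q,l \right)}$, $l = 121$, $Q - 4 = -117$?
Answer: $-7729$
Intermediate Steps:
$Q = -113$ ($Q = 4 - 117 = -113$)
$d{\left(o,m \right)} = 20 - 5 m$ ($d{\left(o,m \right)} = - 5 \left(-4 + m\right) = 20 - 5 m$)
$J = -585$ ($J = 20 - 605 = -585$)
$X = -585$
$\left(12848 + X\right) - 19992 = \left(12848 - 585\right) - 19992 = 12263 - 19992 = -7729$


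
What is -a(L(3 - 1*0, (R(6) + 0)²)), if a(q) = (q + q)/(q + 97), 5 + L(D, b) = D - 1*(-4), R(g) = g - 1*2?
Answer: -4/99 ≈ -0.040404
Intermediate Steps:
R(g) = -2 + g (R(g) = g - 2 = -2 + g)
L(D, b) = -1 + D (L(D, b) = -5 + (D - 1*(-4)) = -5 + (D + 4) = -5 + (4 + D) = -1 + D)
a(q) = 2*q/(97 + q) (a(q) = (2*q)/(97 + q) = 2*q/(97 + q))
-a(L(3 - 1*0, (R(6) + 0)²)) = -2*(-1 + (3 - 1*0))/(97 + (-1 + (3 - 1*0))) = -2*(-1 + (3 + 0))/(97 + (-1 + (3 + 0))) = -2*(-1 + 3)/(97 + (-1 + 3)) = -2*2/(97 + 2) = -2*2/99 = -1*4/99 = -4/99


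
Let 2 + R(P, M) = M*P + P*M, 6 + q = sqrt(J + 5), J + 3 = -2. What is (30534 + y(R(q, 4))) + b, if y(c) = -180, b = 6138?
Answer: 36492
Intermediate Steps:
J = -5 (J = -3 - 2 = -5)
q = -6 (q = -6 + sqrt(-5 + 5) = -6 + sqrt(0) = -6 + 0 = -6)
R(P, M) = -2 + 2*M*P (R(P, M) = -2 + (M*P + P*M) = -2 + (M*P + M*P) = -2 + 2*M*P)
(30534 + y(R(q, 4))) + b = (30534 - 180) + 6138 = 30354 + 6138 = 36492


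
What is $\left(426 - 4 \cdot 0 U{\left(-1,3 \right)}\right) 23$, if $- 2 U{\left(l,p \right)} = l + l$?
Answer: $9798$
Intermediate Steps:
$U{\left(l,p \right)} = - l$ ($U{\left(l,p \right)} = - \frac{l + l}{2} = - \frac{2 l}{2} = - l$)
$\left(426 - 4 \cdot 0 U{\left(-1,3 \right)}\right) 23 = \left(426 - 4 \cdot 0 \left(\left(-1\right) \left(-1\right)\right)\right) 23 = \left(426 - 0 \cdot 1\right) 23 = \left(426 - 0\right) 23 = \left(426 + 0\right) 23 = 426 \cdot 23 = 9798$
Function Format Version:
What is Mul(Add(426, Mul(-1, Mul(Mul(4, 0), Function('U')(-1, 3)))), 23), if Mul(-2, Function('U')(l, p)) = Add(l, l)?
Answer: 9798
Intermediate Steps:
Function('U')(l, p) = Mul(-1, l) (Function('U')(l, p) = Mul(Rational(-1, 2), Add(l, l)) = Mul(Rational(-1, 2), Mul(2, l)) = Mul(-1, l))
Mul(Add(426, Mul(-1, Mul(Mul(4, 0), Function('U')(-1, 3)))), 23) = Mul(Add(426, Mul(-1, Mul(Mul(4, 0), Mul(-1, -1)))), 23) = Mul(Add(426, Mul(-1, Mul(0, 1))), 23) = Mul(Add(426, Mul(-1, 0)), 23) = Mul(Add(426, 0), 23) = Mul(426, 23) = 9798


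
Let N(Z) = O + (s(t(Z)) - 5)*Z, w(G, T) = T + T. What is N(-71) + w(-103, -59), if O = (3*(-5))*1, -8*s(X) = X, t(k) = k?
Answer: -3265/8 ≈ -408.13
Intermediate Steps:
s(X) = -X/8
w(G, T) = 2*T
O = -15 (O = -15*1 = -15)
N(Z) = -15 + Z*(-5 - Z/8) (N(Z) = -15 + (-Z/8 - 5)*Z = -15 + (-5 - Z/8)*Z = -15 + Z*(-5 - Z/8))
N(-71) + w(-103, -59) = (-15 - 5*(-71) - 1/8*(-71)**2) + 2*(-59) = (-15 + 355 - 1/8*5041) - 118 = (-15 + 355 - 5041/8) - 118 = -2321/8 - 118 = -3265/8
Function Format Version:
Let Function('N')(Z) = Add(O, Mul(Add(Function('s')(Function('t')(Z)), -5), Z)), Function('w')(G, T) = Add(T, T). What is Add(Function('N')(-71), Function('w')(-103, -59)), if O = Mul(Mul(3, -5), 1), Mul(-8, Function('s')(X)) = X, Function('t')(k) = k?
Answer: Rational(-3265, 8) ≈ -408.13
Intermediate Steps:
Function('s')(X) = Mul(Rational(-1, 8), X)
Function('w')(G, T) = Mul(2, T)
O = -15 (O = Mul(-15, 1) = -15)
Function('N')(Z) = Add(-15, Mul(Z, Add(-5, Mul(Rational(-1, 8), Z)))) (Function('N')(Z) = Add(-15, Mul(Add(Mul(Rational(-1, 8), Z), -5), Z)) = Add(-15, Mul(Add(-5, Mul(Rational(-1, 8), Z)), Z)) = Add(-15, Mul(Z, Add(-5, Mul(Rational(-1, 8), Z)))))
Add(Function('N')(-71), Function('w')(-103, -59)) = Add(Add(-15, Mul(-5, -71), Mul(Rational(-1, 8), Pow(-71, 2))), Mul(2, -59)) = Add(Add(-15, 355, Mul(Rational(-1, 8), 5041)), -118) = Add(Add(-15, 355, Rational(-5041, 8)), -118) = Add(Rational(-2321, 8), -118) = Rational(-3265, 8)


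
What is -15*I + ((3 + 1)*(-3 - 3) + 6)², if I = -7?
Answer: 429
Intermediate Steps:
-15*I + ((3 + 1)*(-3 - 3) + 6)² = -15*(-7) + ((3 + 1)*(-3 - 3) + 6)² = 105 + (4*(-6) + 6)² = 105 + (-24 + 6)² = 105 + (-18)² = 105 + 324 = 429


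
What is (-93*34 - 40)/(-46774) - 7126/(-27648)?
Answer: 105460105/323301888 ≈ 0.32620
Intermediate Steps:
(-93*34 - 40)/(-46774) - 7126/(-27648) = (-3162 - 40)*(-1/46774) - 7126*(-1/27648) = -3202*(-1/46774) + 3563/13824 = 1601/23387 + 3563/13824 = 105460105/323301888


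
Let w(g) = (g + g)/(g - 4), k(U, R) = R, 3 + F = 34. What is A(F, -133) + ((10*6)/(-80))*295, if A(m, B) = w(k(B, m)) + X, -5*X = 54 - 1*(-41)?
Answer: -25699/108 ≈ -237.95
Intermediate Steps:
F = 31 (F = -3 + 34 = 31)
X = -19 (X = -(54 - 1*(-41))/5 = -(54 + 41)/5 = -1/5*95 = -19)
w(g) = 2*g/(-4 + g) (w(g) = (2*g)/(-4 + g) = 2*g/(-4 + g))
A(m, B) = -19 + 2*m/(-4 + m) (A(m, B) = 2*m/(-4 + m) - 19 = -19 + 2*m/(-4 + m))
A(F, -133) + ((10*6)/(-80))*295 = (76 - 17*31)/(-4 + 31) + ((10*6)/(-80))*295 = (76 - 527)/27 + (60*(-1/80))*295 = (1/27)*(-451) - 3/4*295 = -451/27 - 885/4 = -25699/108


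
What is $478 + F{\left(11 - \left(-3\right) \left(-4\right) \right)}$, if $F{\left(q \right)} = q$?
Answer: $477$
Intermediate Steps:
$478 + F{\left(11 - \left(-3\right) \left(-4\right) \right)} = 478 + \left(11 - \left(-3\right) \left(-4\right)\right) = 478 + \left(11 - 12\right) = 478 - 1 = 477$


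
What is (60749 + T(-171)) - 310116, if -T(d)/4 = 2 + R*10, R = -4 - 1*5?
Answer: -249015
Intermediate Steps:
R = -9 (R = -4 - 5 = -9)
T(d) = 352 (T(d) = -4*(2 - 9*10) = -4*(2 - 90) = -4*(-88) = 352)
(60749 + T(-171)) - 310116 = (60749 + 352) - 310116 = 61101 - 310116 = -249015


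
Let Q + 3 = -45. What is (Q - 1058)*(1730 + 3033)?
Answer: -5267878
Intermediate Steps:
Q = -48 (Q = -3 - 45 = -48)
(Q - 1058)*(1730 + 3033) = (-48 - 1058)*(1730 + 3033) = -1106*4763 = -5267878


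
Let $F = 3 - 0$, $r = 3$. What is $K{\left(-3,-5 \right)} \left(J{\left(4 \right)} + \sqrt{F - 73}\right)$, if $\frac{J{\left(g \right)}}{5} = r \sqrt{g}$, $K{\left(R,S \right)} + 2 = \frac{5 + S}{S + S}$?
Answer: $-60 - 2 i \sqrt{70} \approx -60.0 - 16.733 i$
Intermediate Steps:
$F = 3$ ($F = 3 + 0 = 3$)
$K{\left(R,S \right)} = -2 + \frac{5 + S}{2 S}$ ($K{\left(R,S \right)} = -2 + \frac{5 + S}{S + S} = -2 + \frac{5 + S}{2 S}$)
$J{\left(g \right)} = 15 \sqrt{g}$ ($J{\left(g \right)} = 5 \cdot 3 \sqrt{g} = 15 \sqrt{g}$)
$K{\left(-3,-5 \right)} \left(J{\left(4 \right)} + \sqrt{F - 73}\right) = \frac{5 - -15}{2 \left(-5\right)} \left(15 \sqrt{4} + \sqrt{3 - 73}\right) = \frac{1}{2} \left(- \frac{1}{5}\right) \left(5 + 15\right) \left(15 \cdot 2 + \sqrt{-70}\right) = \frac{1}{2} \left(- \frac{1}{5}\right) 20 \left(30 + i \sqrt{70}\right) = - 2 \left(30 + i \sqrt{70}\right) = -60 - 2 i \sqrt{70}$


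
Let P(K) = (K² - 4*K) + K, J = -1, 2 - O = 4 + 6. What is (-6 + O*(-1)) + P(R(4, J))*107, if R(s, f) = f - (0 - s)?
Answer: 2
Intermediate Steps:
O = -8 (O = 2 - (4 + 6) = 2 - 1*10 = 2 - 10 = -8)
R(s, f) = f + s (R(s, f) = f - (-1)*s = f + s)
P(K) = K² - 3*K
(-6 + O*(-1)) + P(R(4, J))*107 = (-6 - 8*(-1)) + ((-1 + 4)*(-3 + (-1 + 4)))*107 = (-6 + 8) + (3*(-3 + 3))*107 = 2 + (3*0)*107 = 2 + 0*107 = 2 + 0 = 2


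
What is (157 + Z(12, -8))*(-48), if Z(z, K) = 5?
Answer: -7776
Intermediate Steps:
(157 + Z(12, -8))*(-48) = (157 + 5)*(-48) = 162*(-48) = -7776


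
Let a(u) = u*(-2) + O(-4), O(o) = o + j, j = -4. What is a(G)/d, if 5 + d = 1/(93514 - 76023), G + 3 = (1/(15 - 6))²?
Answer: 1434262/3541887 ≈ 0.40494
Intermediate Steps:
G = -242/81 (G = -3 + (1/(15 - 6))² = -3 + (1/9)² = -3 + (⅑)² = -3 + 1/81 = -242/81 ≈ -2.9877)
O(o) = -4 + o (O(o) = o - 4 = -4 + o)
a(u) = -8 - 2*u (a(u) = u*(-2) + (-4 - 4) = -2*u - 8 = -8 - 2*u)
d = -87454/17491 (d = -5 + 1/(93514 - 76023) = -5 + 1/17491 = -87454/17491 ≈ -4.9999)
a(G)/d = (-8 - 2*(-242/81))/(-87454/17491) = (-8 + 484/81)*(-17491/87454) = -164/81*(-17491/87454) = 1434262/3541887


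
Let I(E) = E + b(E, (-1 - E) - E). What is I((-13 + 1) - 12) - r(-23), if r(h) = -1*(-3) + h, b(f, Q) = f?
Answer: -28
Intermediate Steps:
I(E) = 2*E (I(E) = E + E = 2*E)
r(h) = 3 + h
I((-13 + 1) - 12) - r(-23) = 2*((-13 + 1) - 12) - (3 - 23) = 2*(-12 - 12) - 1*(-20) = 2*(-24) + 20 = -48 + 20 = -28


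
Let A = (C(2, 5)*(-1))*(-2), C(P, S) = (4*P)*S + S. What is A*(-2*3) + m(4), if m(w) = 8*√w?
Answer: -524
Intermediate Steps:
C(P, S) = S + 4*P*S (C(P, S) = 4*P*S + S = S + 4*P*S)
A = 90 (A = ((5*(1 + 4*2))*(-1))*(-2) = ((5*(1 + 8))*(-1))*(-2) = ((5*9)*(-1))*(-2) = (45*(-1))*(-2) = -45*(-2) = 90)
A*(-2*3) + m(4) = 90*(-2*3) + 8*√4 = 90*(-6) + 8*2 = -540 + 16 = -524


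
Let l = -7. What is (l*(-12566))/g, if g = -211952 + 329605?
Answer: 87962/117653 ≈ 0.74764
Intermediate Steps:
g = 117653
(l*(-12566))/g = -7*(-12566)/117653 = 87962*(1/117653) = 87962/117653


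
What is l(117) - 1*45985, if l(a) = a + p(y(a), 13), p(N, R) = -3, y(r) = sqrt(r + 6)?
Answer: -45871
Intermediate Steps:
y(r) = sqrt(6 + r)
l(a) = -3 + a (l(a) = a - 3 = -3 + a)
l(117) - 1*45985 = (-3 + 117) - 1*45985 = 114 - 45985 = -45871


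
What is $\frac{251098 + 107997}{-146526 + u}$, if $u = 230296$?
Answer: $\frac{71819}{16754} \approx 4.2867$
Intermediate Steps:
$\frac{251098 + 107997}{-146526 + u} = \frac{251098 + 107997}{-146526 + 230296} = \frac{359095}{83770} = 359095 \cdot \frac{1}{83770} = \frac{71819}{16754}$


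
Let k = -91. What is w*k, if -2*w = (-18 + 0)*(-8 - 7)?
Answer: 12285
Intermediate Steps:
w = -135 (w = -(-18 + 0)*(-8 - 7)/2 = -(-9)*(-15) = -1/2*270 = -135)
w*k = -135*(-91) = 12285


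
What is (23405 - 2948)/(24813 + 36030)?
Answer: 6819/20281 ≈ 0.33623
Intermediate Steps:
(23405 - 2948)/(24813 + 36030) = 20457/60843 = 20457*(1/60843) = 6819/20281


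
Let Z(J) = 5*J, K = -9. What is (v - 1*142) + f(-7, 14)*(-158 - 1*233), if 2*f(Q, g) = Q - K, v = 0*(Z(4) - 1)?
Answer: -533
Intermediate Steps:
v = 0 (v = 0*(5*4 - 1) = 0*(20 - 1) = 0*19 = 0)
f(Q, g) = 9/2 + Q/2 (f(Q, g) = (Q - 1*(-9))/2 = (Q + 9)/2 = (9 + Q)/2 = 9/2 + Q/2)
(v - 1*142) + f(-7, 14)*(-158 - 1*233) = (0 - 1*142) + (9/2 + (1/2)*(-7))*(-158 - 1*233) = (0 - 142) + (9/2 - 7/2)*(-158 - 233) = -142 + 1*(-391) = -142 - 391 = -533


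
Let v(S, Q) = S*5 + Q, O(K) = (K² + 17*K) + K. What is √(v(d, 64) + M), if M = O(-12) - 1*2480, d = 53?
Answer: 3*I*√247 ≈ 47.149*I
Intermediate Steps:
O(K) = K² + 18*K
v(S, Q) = Q + 5*S (v(S, Q) = 5*S + Q = Q + 5*S)
M = -2552 (M = -12*(18 - 12) - 1*2480 = -12*6 - 2480 = -72 - 2480 = -2552)
√(v(d, 64) + M) = √((64 + 5*53) - 2552) = √((64 + 265) - 2552) = √(329 - 2552) = √(-2223) = 3*I*√247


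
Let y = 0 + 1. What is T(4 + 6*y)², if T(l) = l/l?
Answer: 1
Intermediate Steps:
y = 1
T(l) = 1
T(4 + 6*y)² = 1² = 1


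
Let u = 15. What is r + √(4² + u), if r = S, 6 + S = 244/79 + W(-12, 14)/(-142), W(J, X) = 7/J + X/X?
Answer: -392315/134616 + √31 ≈ 2.6534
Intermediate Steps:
W(J, X) = 1 + 7/J (W(J, X) = 7/J + 1 = 1 + 7/J)
S = -392315/134616 (S = -6 + (244/79 + ((7 - 12)/(-12))/(-142)) = -6 + (244*(1/79) - 1/12*(-5)*(-1/142)) = -6 + (244/79 + (5/12)*(-1/142)) = -6 + (244/79 - 5/1704) = -6 + 415381/134616 = -392315/134616 ≈ -2.9143)
r = -392315/134616 ≈ -2.9143
r + √(4² + u) = -392315/134616 + √(4² + 15) = -392315/134616 + √(16 + 15) = -392315/134616 + √31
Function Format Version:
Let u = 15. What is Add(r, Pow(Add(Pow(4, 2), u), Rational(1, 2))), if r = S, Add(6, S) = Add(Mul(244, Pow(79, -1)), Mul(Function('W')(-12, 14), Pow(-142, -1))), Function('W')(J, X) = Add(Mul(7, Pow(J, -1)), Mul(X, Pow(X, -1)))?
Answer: Add(Rational(-392315, 134616), Pow(31, Rational(1, 2))) ≈ 2.6534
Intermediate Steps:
Function('W')(J, X) = Add(1, Mul(7, Pow(J, -1))) (Function('W')(J, X) = Add(Mul(7, Pow(J, -1)), 1) = Add(1, Mul(7, Pow(J, -1))))
S = Rational(-392315, 134616) (S = Add(-6, Add(Mul(244, Pow(79, -1)), Mul(Mul(Pow(-12, -1), Add(7, -12)), Pow(-142, -1)))) = Add(-6, Add(Mul(244, Rational(1, 79)), Mul(Mul(Rational(-1, 12), -5), Rational(-1, 142)))) = Add(-6, Add(Rational(244, 79), Mul(Rational(5, 12), Rational(-1, 142)))) = Add(-6, Add(Rational(244, 79), Rational(-5, 1704))) = Add(-6, Rational(415381, 134616)) = Rational(-392315, 134616) ≈ -2.9143)
r = Rational(-392315, 134616) ≈ -2.9143
Add(r, Pow(Add(Pow(4, 2), u), Rational(1, 2))) = Add(Rational(-392315, 134616), Pow(Add(Pow(4, 2), 15), Rational(1, 2))) = Add(Rational(-392315, 134616), Pow(Add(16, 15), Rational(1, 2))) = Add(Rational(-392315, 134616), Pow(31, Rational(1, 2)))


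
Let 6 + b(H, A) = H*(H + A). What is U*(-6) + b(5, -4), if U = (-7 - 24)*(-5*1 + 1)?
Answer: -745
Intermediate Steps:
b(H, A) = -6 + H*(A + H) (b(H, A) = -6 + H*(H + A) = -6 + H*(A + H))
U = 124 (U = -31*(-5 + 1) = -31*(-4) = 124)
U*(-6) + b(5, -4) = 124*(-6) + (-6 + 5² - 4*5) = -744 + (-6 + 25 - 20) = -744 - 1 = -745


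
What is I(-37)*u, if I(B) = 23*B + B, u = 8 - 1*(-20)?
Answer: -24864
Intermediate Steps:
u = 28 (u = 8 + 20 = 28)
I(B) = 24*B
I(-37)*u = (24*(-37))*28 = -888*28 = -24864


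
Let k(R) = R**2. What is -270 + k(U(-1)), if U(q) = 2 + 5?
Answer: -221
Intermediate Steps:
U(q) = 7
-270 + k(U(-1)) = -270 + 7**2 = -270 + 49 = -221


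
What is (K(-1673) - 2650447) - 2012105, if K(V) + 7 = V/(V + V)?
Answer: -9325117/2 ≈ -4.6626e+6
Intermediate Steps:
K(V) = -13/2 (K(V) = -7 + V/(V + V) = -7 + V/((2*V)) = -7 + V*(1/(2*V)) = -7 + ½ = -13/2)
(K(-1673) - 2650447) - 2012105 = (-13/2 - 2650447) - 2012105 = -5300907/2 - 2012105 = -9325117/2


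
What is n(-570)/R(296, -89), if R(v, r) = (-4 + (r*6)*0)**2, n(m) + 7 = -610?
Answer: -617/16 ≈ -38.563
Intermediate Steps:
n(m) = -617 (n(m) = -7 - 610 = -617)
R(v, r) = 16 (R(v, r) = (-4 + (6*r)*0)**2 = (-4 + 0)**2 = (-4)**2 = 16)
n(-570)/R(296, -89) = -617/16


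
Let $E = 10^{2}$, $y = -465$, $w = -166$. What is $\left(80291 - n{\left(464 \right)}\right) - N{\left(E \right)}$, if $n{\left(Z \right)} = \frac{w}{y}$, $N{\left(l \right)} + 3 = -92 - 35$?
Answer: $\frac{37395599}{465} \approx 80421.0$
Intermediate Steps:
$E = 100$
$N{\left(l \right)} = -130$ ($N{\left(l \right)} = -3 - 127 = -130$)
$n{\left(Z \right)} = \frac{166}{465}$ ($n{\left(Z \right)} = - \frac{166}{-465} = \left(-166\right) \left(- \frac{1}{465}\right) = \frac{166}{465}$)
$\left(80291 - n{\left(464 \right)}\right) - N{\left(E \right)} = \left(80291 - \frac{166}{465}\right) - -130 = \left(80291 - \frac{166}{465}\right) + 130 = \frac{37335149}{465} + 130 = \frac{37395599}{465}$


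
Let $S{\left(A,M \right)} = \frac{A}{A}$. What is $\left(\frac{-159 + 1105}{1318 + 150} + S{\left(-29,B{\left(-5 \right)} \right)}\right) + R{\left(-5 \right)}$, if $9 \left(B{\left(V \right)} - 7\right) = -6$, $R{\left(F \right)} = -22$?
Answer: $- \frac{14941}{734} \approx -20.356$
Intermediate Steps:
$B{\left(V \right)} = \frac{19}{3}$ ($B{\left(V \right)} = 7 + \frac{1}{9} \left(-6\right) = 7 - \frac{2}{3} = \frac{19}{3}$)
$S{\left(A,M \right)} = 1$
$\left(\frac{-159 + 1105}{1318 + 150} + S{\left(-29,B{\left(-5 \right)} \right)}\right) + R{\left(-5 \right)} = \left(\frac{-159 + 1105}{1318 + 150} + 1\right) - 22 = \left(\frac{946}{1468} + 1\right) - 22 = \left(946 \cdot \frac{1}{1468} + 1\right) - 22 = \left(\frac{473}{734} + 1\right) - 22 = \frac{1207}{734} - 22 = - \frac{14941}{734}$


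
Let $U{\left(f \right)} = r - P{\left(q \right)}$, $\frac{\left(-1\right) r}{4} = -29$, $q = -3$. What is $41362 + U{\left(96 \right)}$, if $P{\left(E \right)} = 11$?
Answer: $41467$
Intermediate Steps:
$r = 116$ ($r = \left(-4\right) \left(-29\right) = 116$)
$U{\left(f \right)} = 105$ ($U{\left(f \right)} = 116 - 11 = 105$)
$41362 + U{\left(96 \right)} = 41362 + 105 = 41467$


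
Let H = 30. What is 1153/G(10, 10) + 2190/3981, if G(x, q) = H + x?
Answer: 1559231/53080 ≈ 29.375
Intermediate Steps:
G(x, q) = 30 + x
1153/G(10, 10) + 2190/3981 = 1153/(30 + 10) + 2190/3981 = 1153/40 + 2190*(1/3981) = 1153*(1/40) + 730/1327 = 1153/40 + 730/1327 = 1559231/53080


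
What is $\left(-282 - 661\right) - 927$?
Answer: $-1870$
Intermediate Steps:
$\left(-282 - 661\right) - 927 = -943 - 927 = -1870$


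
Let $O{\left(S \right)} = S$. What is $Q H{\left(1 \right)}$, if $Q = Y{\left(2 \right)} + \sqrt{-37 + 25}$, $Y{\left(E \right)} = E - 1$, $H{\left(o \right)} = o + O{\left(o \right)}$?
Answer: $2 + 4 i \sqrt{3} \approx 2.0 + 6.9282 i$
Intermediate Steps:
$H{\left(o \right)} = 2 o$ ($H{\left(o \right)} = o + o = 2 o$)
$Y{\left(E \right)} = -1 + E$
$Q = 1 + 2 i \sqrt{3}$ ($Q = \left(-1 + 2\right) + \sqrt{-37 + 25} = 1 + \sqrt{-12} = 1 + 2 i \sqrt{3} \approx 1.0 + 3.4641 i$)
$Q H{\left(1 \right)} = \left(1 + 2 i \sqrt{3}\right) 2 \cdot 1 = \left(1 + 2 i \sqrt{3}\right) 2 = 2 + 4 i \sqrt{3}$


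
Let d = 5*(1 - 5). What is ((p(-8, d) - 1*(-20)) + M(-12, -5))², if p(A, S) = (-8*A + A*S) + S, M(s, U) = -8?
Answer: 46656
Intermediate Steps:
d = -20 (d = 5*(-4) = -20)
p(A, S) = S - 8*A + A*S
((p(-8, d) - 1*(-20)) + M(-12, -5))² = (((-20 - 8*(-8) - 8*(-20)) - 1*(-20)) - 8)² = (((-20 + 64 + 160) + 20) - 8)² = ((204 + 20) - 8)² = (224 - 8)² = 216² = 46656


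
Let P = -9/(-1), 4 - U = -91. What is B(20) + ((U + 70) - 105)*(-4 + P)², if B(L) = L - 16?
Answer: 1504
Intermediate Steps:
U = 95 (U = 4 - 1*(-91) = 4 + 91 = 95)
B(L) = -16 + L
P = 9 (P = -9*(-1) = 9)
B(20) + ((U + 70) - 105)*(-4 + P)² = (-16 + 20) + ((95 + 70) - 105)*(-4 + 9)² = 4 + (165 - 105)*5² = 4 + 60*25 = 4 + 1500 = 1504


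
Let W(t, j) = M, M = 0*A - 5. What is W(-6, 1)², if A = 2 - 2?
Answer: 25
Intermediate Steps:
A = 0
M = -5 (M = 0*0 - 5 = 0 - 5 = -5)
W(t, j) = -5
W(-6, 1)² = (-5)² = 25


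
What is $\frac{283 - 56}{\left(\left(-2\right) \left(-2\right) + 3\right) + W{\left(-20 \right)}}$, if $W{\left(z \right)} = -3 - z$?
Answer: $\frac{227}{24} \approx 9.4583$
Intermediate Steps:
$\frac{283 - 56}{\left(\left(-2\right) \left(-2\right) + 3\right) + W{\left(-20 \right)}} = \frac{283 - 56}{\left(\left(-2\right) \left(-2\right) + 3\right) - -17} = \frac{227}{\left(4 + 3\right) + \left(-3 + 20\right)} = \frac{227}{7 + 17} = \frac{227}{24}$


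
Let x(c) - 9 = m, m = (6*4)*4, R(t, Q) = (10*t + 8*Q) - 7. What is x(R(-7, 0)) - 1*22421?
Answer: -22316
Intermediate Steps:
R(t, Q) = -7 + 8*Q + 10*t (R(t, Q) = (8*Q + 10*t) - 7 = -7 + 8*Q + 10*t)
m = 96 (m = 24*4 = 96)
x(c) = 105 (x(c) = 9 + 96 = 105)
x(R(-7, 0)) - 1*22421 = 105 - 1*22421 = 105 - 22421 = -22316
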